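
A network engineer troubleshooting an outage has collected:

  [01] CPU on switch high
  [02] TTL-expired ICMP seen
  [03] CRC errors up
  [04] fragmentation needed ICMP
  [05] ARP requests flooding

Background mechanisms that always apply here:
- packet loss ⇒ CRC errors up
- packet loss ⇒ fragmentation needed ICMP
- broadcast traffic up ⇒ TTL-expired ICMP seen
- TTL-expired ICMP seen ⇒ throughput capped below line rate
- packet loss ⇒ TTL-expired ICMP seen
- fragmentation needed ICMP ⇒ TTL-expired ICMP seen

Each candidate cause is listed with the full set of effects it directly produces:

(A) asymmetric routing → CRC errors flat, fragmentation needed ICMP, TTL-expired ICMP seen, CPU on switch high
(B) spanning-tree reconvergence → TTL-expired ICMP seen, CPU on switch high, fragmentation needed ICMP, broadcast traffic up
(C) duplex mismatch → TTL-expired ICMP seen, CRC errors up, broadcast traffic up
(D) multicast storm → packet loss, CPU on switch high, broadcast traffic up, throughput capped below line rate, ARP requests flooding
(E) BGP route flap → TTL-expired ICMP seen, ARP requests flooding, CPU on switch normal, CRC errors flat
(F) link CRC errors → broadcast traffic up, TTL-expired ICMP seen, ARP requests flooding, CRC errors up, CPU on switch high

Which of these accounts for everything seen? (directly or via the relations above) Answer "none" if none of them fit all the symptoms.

Testing each hypothesis:
(A) asymmetric routing — fails on CRC errors up, ARP requests flooding (predicts CRC errors flat, not CRC errors up)
(B) spanning-tree reconvergence — CPU on switch high yes; TTL-expired ICMP seen yes; CRC errors up NO; fragmentation needed ICMP yes; ARP requests flooding NO
(C) duplex mismatch — does not account for CPU on switch high, fragmentation needed ICMP, ARP requests flooding
(D) multicast storm — accounts for every observation (TTL-expired ICMP seen through packet loss → TTL-expired ICMP seen)
(E) BGP route flap — CPU on switch high NO; TTL-expired ICMP seen yes; CRC errors up NO; fragmentation needed ICMP NO; ARP requests flooding yes
(F) link CRC errors — CPU on switch high yes; TTL-expired ICMP seen yes; CRC errors up yes; fragmentation needed ICMP NO; ARP requests flooding yes
(D) is the only candidate with no mismatches.

D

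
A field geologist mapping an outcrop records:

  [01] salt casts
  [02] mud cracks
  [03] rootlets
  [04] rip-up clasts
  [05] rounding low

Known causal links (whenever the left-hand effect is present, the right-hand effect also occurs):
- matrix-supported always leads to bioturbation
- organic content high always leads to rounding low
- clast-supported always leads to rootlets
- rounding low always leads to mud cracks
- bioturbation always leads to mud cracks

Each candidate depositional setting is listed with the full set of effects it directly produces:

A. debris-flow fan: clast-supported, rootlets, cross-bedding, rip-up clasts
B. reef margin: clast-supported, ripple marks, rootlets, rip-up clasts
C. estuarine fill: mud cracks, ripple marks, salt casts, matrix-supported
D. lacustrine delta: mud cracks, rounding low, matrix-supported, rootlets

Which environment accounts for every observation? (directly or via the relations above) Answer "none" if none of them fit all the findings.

For each candidate, compare predicted effects to what was observed:
(A) debris-flow fan — does not account for salt casts, mud cracks, rounding low
(B) reef margin — does not account for salt casts, mud cracks, rounding low
(C) estuarine fill — does not account for rootlets, rip-up clasts, rounding low
(D) lacustrine delta — salt casts miss; mud cracks match; rootlets match; rip-up clasts miss; rounding low match
Every candidate fails on at least one observation.

none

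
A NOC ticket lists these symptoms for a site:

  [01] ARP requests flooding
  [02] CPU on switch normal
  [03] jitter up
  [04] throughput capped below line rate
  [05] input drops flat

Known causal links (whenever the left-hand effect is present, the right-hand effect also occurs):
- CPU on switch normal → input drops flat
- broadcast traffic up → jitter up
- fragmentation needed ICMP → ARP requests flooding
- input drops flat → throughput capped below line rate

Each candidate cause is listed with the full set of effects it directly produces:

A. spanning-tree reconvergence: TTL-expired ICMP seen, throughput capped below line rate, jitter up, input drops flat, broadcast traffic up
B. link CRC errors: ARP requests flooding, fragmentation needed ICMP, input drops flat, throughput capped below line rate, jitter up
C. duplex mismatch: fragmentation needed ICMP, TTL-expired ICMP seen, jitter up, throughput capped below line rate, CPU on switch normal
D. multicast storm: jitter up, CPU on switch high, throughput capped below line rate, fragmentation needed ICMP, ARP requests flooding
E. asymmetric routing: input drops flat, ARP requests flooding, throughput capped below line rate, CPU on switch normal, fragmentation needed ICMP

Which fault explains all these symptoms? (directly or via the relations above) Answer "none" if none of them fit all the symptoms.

C

Per-candidate check:
(A) spanning-tree reconvergence — ARP requests flooding -; CPU on switch normal -; jitter up +; throughput capped below line rate +; input drops flat +
(B) link CRC errors — ARP requests flooding +; CPU on switch normal -; jitter up +; throughput capped below line rate +; input drops flat +
(C) duplex mismatch — accounts for every observation (ARP requests flooding by fragmentation needed ICMP → ARP requests flooding)
(D) multicast storm — ARP requests flooding +; CPU on switch normal -; jitter up +; throughput capped below line rate +; input drops flat -
(E) asymmetric routing — ARP requests flooding +; CPU on switch normal +; jitter up -; throughput capped below line rate +; input drops flat +
(C) is the only candidate with no mismatches.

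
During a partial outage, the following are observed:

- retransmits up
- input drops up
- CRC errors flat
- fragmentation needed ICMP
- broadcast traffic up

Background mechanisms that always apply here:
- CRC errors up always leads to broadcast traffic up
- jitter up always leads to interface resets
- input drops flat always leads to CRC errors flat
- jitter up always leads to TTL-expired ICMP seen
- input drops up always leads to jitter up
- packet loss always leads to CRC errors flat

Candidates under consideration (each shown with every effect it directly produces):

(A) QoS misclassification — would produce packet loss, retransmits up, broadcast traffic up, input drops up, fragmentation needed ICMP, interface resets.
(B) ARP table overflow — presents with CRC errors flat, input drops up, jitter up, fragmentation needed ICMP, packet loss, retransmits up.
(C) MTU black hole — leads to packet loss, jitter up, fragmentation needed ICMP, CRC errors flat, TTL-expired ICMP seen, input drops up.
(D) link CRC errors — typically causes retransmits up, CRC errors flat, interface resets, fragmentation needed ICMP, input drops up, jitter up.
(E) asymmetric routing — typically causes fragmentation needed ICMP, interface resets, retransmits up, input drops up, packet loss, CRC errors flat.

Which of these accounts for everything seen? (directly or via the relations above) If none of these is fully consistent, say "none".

For each candidate, compare predicted effects to what was observed:
(A) QoS misclassification — accounts for every observation (CRC errors flat through packet loss → CRC errors flat)
(B) ARP table overflow — does not account for broadcast traffic up
(C) MTU black hole — retransmits up ✗; input drops up ✓; CRC errors flat ✓; fragmentation needed ICMP ✓; broadcast traffic up ✗
(D) link CRC errors — does not account for broadcast traffic up
(E) asymmetric routing — does not account for broadcast traffic up
(A) is the only candidate with no mismatches.

A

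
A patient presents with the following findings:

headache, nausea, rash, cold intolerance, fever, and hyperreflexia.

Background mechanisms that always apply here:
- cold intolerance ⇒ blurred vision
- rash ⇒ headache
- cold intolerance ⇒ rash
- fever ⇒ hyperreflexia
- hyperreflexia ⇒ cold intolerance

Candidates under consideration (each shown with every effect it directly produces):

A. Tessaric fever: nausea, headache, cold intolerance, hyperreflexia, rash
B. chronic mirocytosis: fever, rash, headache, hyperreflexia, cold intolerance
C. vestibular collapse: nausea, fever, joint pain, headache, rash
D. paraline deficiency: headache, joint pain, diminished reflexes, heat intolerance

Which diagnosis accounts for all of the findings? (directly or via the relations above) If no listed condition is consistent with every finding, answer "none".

Checking each candidate against the observations:
(A) Tessaric fever — headache +; nausea +; rash +; cold intolerance +; fever -; hyperreflexia +
(B) chronic mirocytosis — headache +; nausea -; rash +; cold intolerance +; fever +; hyperreflexia +
(C) vestibular collapse — accounts for every observation (cold intolerance via fever → hyperreflexia → cold intolerance)
(D) paraline deficiency — fails on nausea, rash, cold intolerance, fever, hyperreflexia (predicts heat intolerance, not cold intolerance; predicts diminished reflexes, not hyperreflexia)
Only (C) is consistent with every observation.

C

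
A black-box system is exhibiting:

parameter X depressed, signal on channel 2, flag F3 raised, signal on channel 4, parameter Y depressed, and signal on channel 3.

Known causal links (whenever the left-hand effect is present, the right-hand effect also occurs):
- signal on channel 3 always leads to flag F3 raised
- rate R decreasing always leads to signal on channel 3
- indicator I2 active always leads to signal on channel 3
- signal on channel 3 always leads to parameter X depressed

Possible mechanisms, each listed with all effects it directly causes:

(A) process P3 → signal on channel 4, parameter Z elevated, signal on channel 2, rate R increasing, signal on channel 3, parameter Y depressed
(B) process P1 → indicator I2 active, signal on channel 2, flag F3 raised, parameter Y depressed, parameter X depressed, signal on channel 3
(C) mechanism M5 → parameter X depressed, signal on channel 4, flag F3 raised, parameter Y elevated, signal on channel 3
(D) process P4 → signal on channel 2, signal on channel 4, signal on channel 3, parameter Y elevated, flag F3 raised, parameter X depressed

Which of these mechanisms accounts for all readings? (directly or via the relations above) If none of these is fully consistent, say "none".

Per-candidate check:
(A) process P3 — parameter X depressed yes (via signal on channel 3 → parameter X depressed); signal on channel 2 yes; flag F3 raised yes (via signal on channel 3 → flag F3 raised); signal on channel 4 yes; parameter Y depressed yes; signal on channel 3 yes
(B) process P1 — parameter X depressed yes; signal on channel 2 yes; flag F3 raised yes; signal on channel 4 NO; parameter Y depressed yes; signal on channel 3 yes
(C) mechanism M5 — fails on signal on channel 2, parameter Y depressed (predicts parameter Y elevated, not parameter Y depressed)
(D) process P4 — parameter X depressed yes; signal on channel 2 yes; flag F3 raised yes; signal on channel 4 yes; parameter Y depressed NO; signal on channel 3 yes
(A) is the only candidate with no mismatches.

A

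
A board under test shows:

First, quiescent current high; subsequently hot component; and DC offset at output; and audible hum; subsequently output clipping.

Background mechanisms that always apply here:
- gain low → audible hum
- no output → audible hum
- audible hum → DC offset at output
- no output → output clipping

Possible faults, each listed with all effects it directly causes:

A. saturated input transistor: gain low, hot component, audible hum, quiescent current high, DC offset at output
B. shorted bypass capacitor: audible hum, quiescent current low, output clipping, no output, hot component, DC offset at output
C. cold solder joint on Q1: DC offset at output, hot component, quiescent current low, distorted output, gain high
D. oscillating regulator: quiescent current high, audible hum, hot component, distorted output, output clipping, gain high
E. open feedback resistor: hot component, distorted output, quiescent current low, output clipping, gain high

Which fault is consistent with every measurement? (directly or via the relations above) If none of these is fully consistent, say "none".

Testing each hypothesis:
(A) saturated input transistor — quiescent current high yes; hot component yes; DC offset at output yes; audible hum yes; output clipping NO
(B) shorted bypass capacitor — quiescent current high NO; hot component yes; DC offset at output yes; audible hum yes; output clipping yes
(C) cold solder joint on Q1 — fails on quiescent current high, audible hum, output clipping (predicts quiescent current low, not quiescent current high)
(D) oscillating regulator — accounts for every observation (DC offset at output by audible hum → DC offset at output)
(E) open feedback resistor — fails on quiescent current high, DC offset at output, audible hum (predicts quiescent current low, not quiescent current high)
(D) is the only candidate with no mismatches.

D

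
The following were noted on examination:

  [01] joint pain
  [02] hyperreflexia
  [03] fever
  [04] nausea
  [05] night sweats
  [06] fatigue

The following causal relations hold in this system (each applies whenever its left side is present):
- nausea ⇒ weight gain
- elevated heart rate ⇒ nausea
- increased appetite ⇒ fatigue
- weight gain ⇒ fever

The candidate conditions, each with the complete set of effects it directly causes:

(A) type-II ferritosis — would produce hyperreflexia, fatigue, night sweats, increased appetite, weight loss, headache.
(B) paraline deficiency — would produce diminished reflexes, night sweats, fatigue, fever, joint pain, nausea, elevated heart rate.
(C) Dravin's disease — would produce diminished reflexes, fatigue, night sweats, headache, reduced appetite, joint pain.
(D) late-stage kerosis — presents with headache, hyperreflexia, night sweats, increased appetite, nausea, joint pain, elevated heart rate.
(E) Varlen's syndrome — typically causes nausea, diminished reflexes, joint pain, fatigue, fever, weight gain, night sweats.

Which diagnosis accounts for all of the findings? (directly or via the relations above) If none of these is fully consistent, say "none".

D

Per-candidate check:
(A) type-II ferritosis — joint pain -; hyperreflexia +; fever -; nausea -; night sweats +; fatigue +
(B) paraline deficiency — fails on hyperreflexia (predicts diminished reflexes, not hyperreflexia)
(C) Dravin's disease — joint pain +; hyperreflexia -; fever -; nausea -; night sweats +; fatigue +
(D) late-stage kerosis — accounts for every observation (fever by nausea → weight gain → fever)
(E) Varlen's syndrome — joint pain +; hyperreflexia -; fever +; nausea +; night sweats +; fatigue +
(D) is the only candidate with no mismatches.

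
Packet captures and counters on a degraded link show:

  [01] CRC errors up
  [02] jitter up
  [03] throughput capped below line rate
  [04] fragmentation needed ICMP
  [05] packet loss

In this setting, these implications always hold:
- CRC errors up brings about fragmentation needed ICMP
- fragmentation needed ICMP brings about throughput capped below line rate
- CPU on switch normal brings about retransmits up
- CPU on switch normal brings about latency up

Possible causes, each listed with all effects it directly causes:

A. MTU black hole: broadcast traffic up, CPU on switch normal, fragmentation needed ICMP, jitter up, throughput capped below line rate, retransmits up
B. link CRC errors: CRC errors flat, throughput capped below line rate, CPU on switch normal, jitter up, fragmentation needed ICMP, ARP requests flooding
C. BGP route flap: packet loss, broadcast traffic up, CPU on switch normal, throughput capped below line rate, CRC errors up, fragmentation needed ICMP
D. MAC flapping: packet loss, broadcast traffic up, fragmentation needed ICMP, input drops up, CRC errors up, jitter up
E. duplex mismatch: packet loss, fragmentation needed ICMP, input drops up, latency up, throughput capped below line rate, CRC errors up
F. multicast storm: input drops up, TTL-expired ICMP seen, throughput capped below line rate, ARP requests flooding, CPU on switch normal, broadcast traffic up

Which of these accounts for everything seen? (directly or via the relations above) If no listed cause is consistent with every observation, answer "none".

D

For each candidate, compare predicted effects to what was observed:
(A) MTU black hole — does not account for CRC errors up, packet loss
(B) link CRC errors — CRC errors up NO; jitter up yes; throughput capped below line rate yes; fragmentation needed ICMP yes; packet loss NO
(C) BGP route flap — does not account for jitter up
(D) MAC flapping — CRC errors up yes; jitter up yes; throughput capped below line rate yes (through fragmentation needed ICMP → throughput capped below line rate); fragmentation needed ICMP yes; packet loss yes
(E) duplex mismatch — CRC errors up yes; jitter up NO; throughput capped below line rate yes; fragmentation needed ICMP yes; packet loss yes
(F) multicast storm — CRC errors up NO; jitter up NO; throughput capped below line rate yes; fragmentation needed ICMP NO; packet loss NO
(D) alone accounts for all the evidence.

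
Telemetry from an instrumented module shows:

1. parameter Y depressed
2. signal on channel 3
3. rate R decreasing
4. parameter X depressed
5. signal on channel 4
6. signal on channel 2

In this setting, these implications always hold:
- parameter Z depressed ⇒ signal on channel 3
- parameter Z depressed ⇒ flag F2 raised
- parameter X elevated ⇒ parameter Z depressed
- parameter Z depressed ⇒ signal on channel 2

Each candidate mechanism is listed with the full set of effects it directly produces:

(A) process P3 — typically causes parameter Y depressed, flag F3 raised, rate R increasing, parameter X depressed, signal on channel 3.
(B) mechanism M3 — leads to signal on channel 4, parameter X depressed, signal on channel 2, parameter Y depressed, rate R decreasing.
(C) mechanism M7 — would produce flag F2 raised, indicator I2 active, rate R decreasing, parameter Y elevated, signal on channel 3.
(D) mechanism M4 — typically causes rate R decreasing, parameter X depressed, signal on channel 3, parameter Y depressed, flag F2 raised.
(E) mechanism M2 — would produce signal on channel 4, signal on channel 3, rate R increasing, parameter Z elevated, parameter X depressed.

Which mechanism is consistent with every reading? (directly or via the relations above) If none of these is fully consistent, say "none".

none

Per-candidate check:
(A) process P3 — parameter Y depressed +; signal on channel 3 +; rate R decreasing -; parameter X depressed +; signal on channel 4 -; signal on channel 2 -
(B) mechanism M3 — does not account for signal on channel 3
(C) mechanism M7 — fails on parameter Y depressed, parameter X depressed, signal on channel 4, signal on channel 2 (predicts parameter Y elevated, not parameter Y depressed)
(D) mechanism M4 — parameter Y depressed +; signal on channel 3 +; rate R decreasing +; parameter X depressed +; signal on channel 4 -; signal on channel 2 -
(E) mechanism M2 — parameter Y depressed -; signal on channel 3 +; rate R decreasing -; parameter X depressed +; signal on channel 4 +; signal on channel 2 -
None of the listed candidates fits everything.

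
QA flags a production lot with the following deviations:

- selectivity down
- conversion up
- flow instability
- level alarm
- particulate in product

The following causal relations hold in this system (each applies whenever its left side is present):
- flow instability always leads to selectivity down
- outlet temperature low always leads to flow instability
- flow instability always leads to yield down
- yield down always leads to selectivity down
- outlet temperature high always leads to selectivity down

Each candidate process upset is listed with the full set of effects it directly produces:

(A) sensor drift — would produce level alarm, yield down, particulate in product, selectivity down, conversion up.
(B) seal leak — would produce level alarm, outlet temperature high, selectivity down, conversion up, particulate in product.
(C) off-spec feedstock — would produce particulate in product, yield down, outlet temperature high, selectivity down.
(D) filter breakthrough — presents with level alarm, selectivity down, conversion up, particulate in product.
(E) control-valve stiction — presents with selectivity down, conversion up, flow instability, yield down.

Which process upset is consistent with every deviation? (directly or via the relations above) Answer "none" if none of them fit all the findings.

Testing each hypothesis:
(A) sensor drift — selectivity down yes; conversion up yes; flow instability NO; level alarm yes; particulate in product yes
(B) seal leak — selectivity down yes; conversion up yes; flow instability NO; level alarm yes; particulate in product yes
(C) off-spec feedstock — does not account for conversion up, flow instability, level alarm
(D) filter breakthrough — does not account for flow instability
(E) control-valve stiction — does not account for level alarm, particulate in product
None of the listed candidates fits everything.

none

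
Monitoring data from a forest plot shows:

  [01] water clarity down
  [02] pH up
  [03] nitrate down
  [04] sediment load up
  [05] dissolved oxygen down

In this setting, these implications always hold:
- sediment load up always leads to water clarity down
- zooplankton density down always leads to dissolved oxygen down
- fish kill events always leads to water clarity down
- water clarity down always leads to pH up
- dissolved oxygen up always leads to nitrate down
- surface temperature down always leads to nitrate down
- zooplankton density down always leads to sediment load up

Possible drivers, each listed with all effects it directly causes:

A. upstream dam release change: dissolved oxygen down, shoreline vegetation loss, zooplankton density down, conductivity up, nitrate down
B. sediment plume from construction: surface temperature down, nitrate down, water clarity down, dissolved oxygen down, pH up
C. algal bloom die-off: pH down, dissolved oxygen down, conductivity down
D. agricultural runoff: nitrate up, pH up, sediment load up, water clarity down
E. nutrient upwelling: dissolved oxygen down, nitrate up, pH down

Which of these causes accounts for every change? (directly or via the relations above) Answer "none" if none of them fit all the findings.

Per-candidate check:
(A) upstream dam release change — accounts for every observation (water clarity down by zooplankton density down → sediment load up → water clarity down)
(B) sediment plume from construction — does not account for sediment load up
(C) algal bloom die-off — water clarity down miss; pH up miss; nitrate down miss; sediment load up miss; dissolved oxygen down match
(D) agricultural runoff — fails on nitrate down, dissolved oxygen down (predicts nitrate up, not nitrate down)
(E) nutrient upwelling — water clarity down miss; pH up miss; nitrate down miss; sediment load up miss; dissolved oxygen down match
(A) alone accounts for all the evidence.

A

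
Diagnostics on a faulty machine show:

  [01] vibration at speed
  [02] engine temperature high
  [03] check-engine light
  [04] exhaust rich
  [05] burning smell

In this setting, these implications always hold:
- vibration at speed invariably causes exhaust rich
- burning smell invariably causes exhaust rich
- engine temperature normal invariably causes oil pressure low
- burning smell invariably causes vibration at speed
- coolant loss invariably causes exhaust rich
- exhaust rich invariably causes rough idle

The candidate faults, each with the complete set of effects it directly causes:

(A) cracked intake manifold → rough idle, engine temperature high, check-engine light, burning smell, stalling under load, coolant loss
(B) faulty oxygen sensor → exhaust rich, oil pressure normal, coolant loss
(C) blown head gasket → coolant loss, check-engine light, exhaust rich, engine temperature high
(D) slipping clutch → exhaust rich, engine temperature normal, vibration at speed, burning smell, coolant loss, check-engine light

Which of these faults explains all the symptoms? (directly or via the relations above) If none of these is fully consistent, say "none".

A

Testing each hypothesis:
(A) cracked intake manifold — vibration at speed match (through burning smell → vibration at speed); engine temperature high match; check-engine light match; exhaust rich match (through burning smell → exhaust rich); burning smell match
(B) faulty oxygen sensor — does not account for vibration at speed, engine temperature high, check-engine light, burning smell
(C) blown head gasket — does not account for vibration at speed, burning smell
(D) slipping clutch — vibration at speed match; engine temperature high miss; check-engine light match; exhaust rich match; burning smell match
Only (A) is consistent with every observation.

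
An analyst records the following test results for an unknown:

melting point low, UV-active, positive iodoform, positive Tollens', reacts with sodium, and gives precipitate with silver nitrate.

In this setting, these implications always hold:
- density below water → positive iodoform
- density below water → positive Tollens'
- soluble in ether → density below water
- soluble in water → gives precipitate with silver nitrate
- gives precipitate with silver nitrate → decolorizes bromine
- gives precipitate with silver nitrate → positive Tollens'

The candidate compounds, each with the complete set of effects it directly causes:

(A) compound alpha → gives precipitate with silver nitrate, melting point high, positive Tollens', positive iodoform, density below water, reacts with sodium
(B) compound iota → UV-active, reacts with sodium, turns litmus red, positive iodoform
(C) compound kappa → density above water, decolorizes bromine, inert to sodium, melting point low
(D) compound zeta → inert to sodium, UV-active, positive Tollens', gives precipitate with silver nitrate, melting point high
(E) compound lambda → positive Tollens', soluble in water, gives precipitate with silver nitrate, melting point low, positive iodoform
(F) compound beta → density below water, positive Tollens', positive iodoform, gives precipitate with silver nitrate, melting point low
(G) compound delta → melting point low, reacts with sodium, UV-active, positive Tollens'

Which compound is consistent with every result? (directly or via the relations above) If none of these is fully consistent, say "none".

Testing each hypothesis:
(A) compound alpha — fails on melting point low, UV-active (predicts melting point high, not melting point low)
(B) compound iota — melting point low NO; UV-active yes; positive iodoform yes; positive Tollens' NO; reacts with sodium yes; gives precipitate with silver nitrate NO
(C) compound kappa — melting point low yes; UV-active NO; positive iodoform NO; positive Tollens' NO; reacts with sodium NO; gives precipitate with silver nitrate NO
(D) compound zeta — melting point low NO; UV-active yes; positive iodoform NO; positive Tollens' yes; reacts with sodium NO; gives precipitate with silver nitrate yes
(E) compound lambda — melting point low yes; UV-active NO; positive iodoform yes; positive Tollens' yes; reacts with sodium NO; gives precipitate with silver nitrate yes
(F) compound beta — melting point low yes; UV-active NO; positive iodoform yes; positive Tollens' yes; reacts with sodium NO; gives precipitate with silver nitrate yes
(G) compound delta — melting point low yes; UV-active yes; positive iodoform NO; positive Tollens' yes; reacts with sodium yes; gives precipitate with silver nitrate NO
No candidate is consistent with all observations.

none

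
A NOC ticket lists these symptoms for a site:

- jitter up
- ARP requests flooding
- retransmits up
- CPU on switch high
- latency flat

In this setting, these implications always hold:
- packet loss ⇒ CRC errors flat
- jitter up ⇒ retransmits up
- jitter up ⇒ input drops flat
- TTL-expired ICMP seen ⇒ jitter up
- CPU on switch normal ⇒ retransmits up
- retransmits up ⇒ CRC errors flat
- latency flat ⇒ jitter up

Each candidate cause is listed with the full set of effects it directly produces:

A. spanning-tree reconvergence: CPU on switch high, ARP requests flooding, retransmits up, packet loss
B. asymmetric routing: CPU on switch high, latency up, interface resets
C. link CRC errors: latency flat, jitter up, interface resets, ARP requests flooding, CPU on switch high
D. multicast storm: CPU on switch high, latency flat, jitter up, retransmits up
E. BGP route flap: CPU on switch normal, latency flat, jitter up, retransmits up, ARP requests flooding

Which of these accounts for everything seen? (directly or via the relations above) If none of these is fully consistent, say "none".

C

Per-candidate check:
(A) spanning-tree reconvergence — jitter up -; ARP requests flooding +; retransmits up +; CPU on switch high +; latency flat -
(B) asymmetric routing — fails on jitter up, ARP requests flooding, retransmits up, latency flat (predicts latency up, not latency flat)
(C) link CRC errors — jitter up +; ARP requests flooding +; retransmits up + (by jitter up → retransmits up); CPU on switch high +; latency flat +
(D) multicast storm — does not account for ARP requests flooding
(E) BGP route flap — jitter up +; ARP requests flooding +; retransmits up +; CPU on switch high -; latency flat +
(C) is the only candidate with no mismatches.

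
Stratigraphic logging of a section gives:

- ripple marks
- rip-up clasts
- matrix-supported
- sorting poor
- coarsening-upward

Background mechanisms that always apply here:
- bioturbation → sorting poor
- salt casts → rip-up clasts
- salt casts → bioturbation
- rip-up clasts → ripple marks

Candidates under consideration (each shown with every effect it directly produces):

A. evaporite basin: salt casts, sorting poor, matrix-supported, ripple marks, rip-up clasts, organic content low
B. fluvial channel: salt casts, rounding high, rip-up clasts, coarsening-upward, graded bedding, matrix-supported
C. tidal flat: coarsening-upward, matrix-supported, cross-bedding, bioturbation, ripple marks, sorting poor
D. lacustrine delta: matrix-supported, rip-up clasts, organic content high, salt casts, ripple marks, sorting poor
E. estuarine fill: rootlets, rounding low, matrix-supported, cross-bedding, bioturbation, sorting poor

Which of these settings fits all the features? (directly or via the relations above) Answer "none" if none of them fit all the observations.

B

For each candidate, compare predicted effects to what was observed:
(A) evaporite basin — ripple marks yes; rip-up clasts yes; matrix-supported yes; sorting poor yes; coarsening-upward NO
(B) fluvial channel — ripple marks yes (via rip-up clasts → ripple marks); rip-up clasts yes; matrix-supported yes; sorting poor yes (via salt casts → bioturbation → sorting poor); coarsening-upward yes
(C) tidal flat — does not account for rip-up clasts
(D) lacustrine delta — does not account for coarsening-upward
(E) estuarine fill — ripple marks NO; rip-up clasts NO; matrix-supported yes; sorting poor yes; coarsening-upward NO
Only (B) is consistent with every observation.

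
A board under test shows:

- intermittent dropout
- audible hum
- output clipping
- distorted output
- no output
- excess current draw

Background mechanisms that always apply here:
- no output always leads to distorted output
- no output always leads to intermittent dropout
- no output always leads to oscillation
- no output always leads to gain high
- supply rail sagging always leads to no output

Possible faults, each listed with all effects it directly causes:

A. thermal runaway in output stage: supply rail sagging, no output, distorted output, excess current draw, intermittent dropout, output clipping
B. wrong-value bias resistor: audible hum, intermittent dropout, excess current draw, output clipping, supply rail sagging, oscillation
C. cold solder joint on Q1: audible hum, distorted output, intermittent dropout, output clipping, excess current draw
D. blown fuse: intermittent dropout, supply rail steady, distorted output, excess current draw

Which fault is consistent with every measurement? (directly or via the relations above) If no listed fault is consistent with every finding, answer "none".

Testing each hypothesis:
(A) thermal runaway in output stage — does not account for audible hum
(B) wrong-value bias resistor — intermittent dropout yes; audible hum yes; output clipping yes; distorted output yes (through supply rail sagging → no output → distorted output); no output yes (through supply rail sagging → no output); excess current draw yes
(C) cold solder joint on Q1 — intermittent dropout yes; audible hum yes; output clipping yes; distorted output yes; no output NO; excess current draw yes
(D) blown fuse — intermittent dropout yes; audible hum NO; output clipping NO; distorted output yes; no output NO; excess current draw yes
Only (B) is consistent with every observation.

B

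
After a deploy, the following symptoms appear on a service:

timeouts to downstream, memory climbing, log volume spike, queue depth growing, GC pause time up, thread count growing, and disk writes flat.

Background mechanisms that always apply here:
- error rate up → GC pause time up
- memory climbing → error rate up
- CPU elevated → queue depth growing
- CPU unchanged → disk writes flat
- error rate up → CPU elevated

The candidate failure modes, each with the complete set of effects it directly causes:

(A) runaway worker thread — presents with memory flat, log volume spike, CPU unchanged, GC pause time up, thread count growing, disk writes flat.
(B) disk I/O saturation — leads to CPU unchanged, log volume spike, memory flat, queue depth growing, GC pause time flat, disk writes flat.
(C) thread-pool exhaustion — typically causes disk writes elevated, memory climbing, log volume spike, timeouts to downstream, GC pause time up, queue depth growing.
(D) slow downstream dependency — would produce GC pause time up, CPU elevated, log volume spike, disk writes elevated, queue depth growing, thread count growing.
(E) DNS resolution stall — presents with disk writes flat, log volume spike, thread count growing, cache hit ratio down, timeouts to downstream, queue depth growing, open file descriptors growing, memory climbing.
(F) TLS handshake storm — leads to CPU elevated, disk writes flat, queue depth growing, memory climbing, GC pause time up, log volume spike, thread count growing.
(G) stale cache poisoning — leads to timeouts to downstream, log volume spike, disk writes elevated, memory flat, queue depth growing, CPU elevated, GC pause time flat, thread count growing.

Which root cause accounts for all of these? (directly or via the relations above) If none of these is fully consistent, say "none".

Checking each candidate against the observations:
(A) runaway worker thread — fails on timeouts to downstream, memory climbing, queue depth growing (predicts memory flat, not memory climbing)
(B) disk I/O saturation — timeouts to downstream miss; memory climbing miss; log volume spike match; queue depth growing match; GC pause time up miss; thread count growing miss; disk writes flat match
(C) thread-pool exhaustion — fails on thread count growing, disk writes flat (predicts disk writes elevated, not disk writes flat)
(D) slow downstream dependency — timeouts to downstream miss; memory climbing miss; log volume spike match; queue depth growing match; GC pause time up match; thread count growing match; disk writes flat miss
(E) DNS resolution stall — accounts for every observation (GC pause time up by memory climbing → error rate up → GC pause time up)
(F) TLS handshake storm — timeouts to downstream miss; memory climbing match; log volume spike match; queue depth growing match; GC pause time up match; thread count growing match; disk writes flat match
(G) stale cache poisoning — fails on memory climbing, GC pause time up, disk writes flat (predicts memory flat, not memory climbing; predicts GC pause time flat, not GC pause time up; predicts disk writes elevated, not disk writes flat)
(E) is the only candidate with no mismatches.

E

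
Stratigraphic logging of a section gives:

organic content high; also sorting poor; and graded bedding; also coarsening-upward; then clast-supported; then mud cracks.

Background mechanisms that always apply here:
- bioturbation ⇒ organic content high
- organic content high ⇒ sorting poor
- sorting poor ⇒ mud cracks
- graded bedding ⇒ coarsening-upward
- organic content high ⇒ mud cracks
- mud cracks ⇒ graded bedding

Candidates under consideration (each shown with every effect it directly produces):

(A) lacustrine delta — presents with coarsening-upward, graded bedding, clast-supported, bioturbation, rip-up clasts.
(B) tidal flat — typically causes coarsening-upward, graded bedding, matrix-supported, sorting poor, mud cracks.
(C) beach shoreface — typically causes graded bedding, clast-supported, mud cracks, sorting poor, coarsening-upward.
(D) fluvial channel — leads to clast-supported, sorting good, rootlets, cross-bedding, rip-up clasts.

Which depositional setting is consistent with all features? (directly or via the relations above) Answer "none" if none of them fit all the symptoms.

Per-candidate check:
(A) lacustrine delta — accounts for every observation (organic content high through bioturbation → organic content high)
(B) tidal flat — fails on organic content high, clast-supported (predicts matrix-supported, not clast-supported)
(C) beach shoreface — does not account for organic content high
(D) fluvial channel — fails on organic content high, sorting poor, graded bedding, coarsening-upward, mud cracks (predicts sorting good, not sorting poor)
(A) is the only candidate with no mismatches.

A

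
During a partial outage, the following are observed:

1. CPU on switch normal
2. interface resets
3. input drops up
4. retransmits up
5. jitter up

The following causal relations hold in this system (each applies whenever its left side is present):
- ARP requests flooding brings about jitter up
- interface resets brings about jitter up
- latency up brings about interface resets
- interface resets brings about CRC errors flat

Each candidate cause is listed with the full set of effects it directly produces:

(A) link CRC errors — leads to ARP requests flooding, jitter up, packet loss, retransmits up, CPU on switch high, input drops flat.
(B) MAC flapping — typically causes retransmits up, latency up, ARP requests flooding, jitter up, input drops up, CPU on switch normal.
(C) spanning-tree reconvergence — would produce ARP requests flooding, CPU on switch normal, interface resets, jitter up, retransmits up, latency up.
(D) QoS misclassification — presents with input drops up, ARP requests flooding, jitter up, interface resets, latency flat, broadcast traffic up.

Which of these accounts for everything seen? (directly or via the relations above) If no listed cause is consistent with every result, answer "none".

For each candidate, compare predicted effects to what was observed:
(A) link CRC errors — CPU on switch normal NO; interface resets NO; input drops up NO; retransmits up yes; jitter up yes
(B) MAC flapping — accounts for every observation (interface resets through latency up → interface resets)
(C) spanning-tree reconvergence — does not account for input drops up
(D) QoS misclassification — CPU on switch normal NO; interface resets yes; input drops up yes; retransmits up NO; jitter up yes
(B) alone accounts for all the evidence.

B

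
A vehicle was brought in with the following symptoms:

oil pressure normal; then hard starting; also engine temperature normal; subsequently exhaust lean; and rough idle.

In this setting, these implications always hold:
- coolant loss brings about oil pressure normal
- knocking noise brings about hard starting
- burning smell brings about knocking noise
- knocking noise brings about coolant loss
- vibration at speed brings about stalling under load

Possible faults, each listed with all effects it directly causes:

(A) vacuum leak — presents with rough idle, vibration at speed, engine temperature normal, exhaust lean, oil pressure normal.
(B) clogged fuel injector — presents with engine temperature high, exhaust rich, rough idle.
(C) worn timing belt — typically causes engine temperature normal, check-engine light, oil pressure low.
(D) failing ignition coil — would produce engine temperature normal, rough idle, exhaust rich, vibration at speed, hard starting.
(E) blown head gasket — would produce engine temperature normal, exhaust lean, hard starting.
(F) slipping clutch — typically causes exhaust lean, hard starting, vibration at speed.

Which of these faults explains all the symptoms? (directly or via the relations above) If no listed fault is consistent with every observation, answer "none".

Testing each hypothesis:
(A) vacuum leak — does not account for hard starting
(B) clogged fuel injector — fails on oil pressure normal, hard starting, engine temperature normal, exhaust lean (predicts engine temperature high, not engine temperature normal; predicts exhaust rich, not exhaust lean)
(C) worn timing belt — fails on oil pressure normal, hard starting, exhaust lean, rough idle (predicts oil pressure low, not oil pressure normal)
(D) failing ignition coil — oil pressure normal -; hard starting +; engine temperature normal +; exhaust lean -; rough idle +
(E) blown head gasket — does not account for oil pressure normal, rough idle
(F) slipping clutch — does not account for oil pressure normal, engine temperature normal, rough idle
None of the listed candidates fits everything.

none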